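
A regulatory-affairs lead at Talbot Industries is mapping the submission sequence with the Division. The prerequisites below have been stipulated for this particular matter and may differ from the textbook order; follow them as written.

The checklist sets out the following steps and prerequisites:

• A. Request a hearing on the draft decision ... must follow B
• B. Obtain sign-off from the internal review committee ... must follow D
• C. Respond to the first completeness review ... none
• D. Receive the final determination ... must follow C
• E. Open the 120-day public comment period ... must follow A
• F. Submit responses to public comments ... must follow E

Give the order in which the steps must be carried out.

C, D, B, A, E, F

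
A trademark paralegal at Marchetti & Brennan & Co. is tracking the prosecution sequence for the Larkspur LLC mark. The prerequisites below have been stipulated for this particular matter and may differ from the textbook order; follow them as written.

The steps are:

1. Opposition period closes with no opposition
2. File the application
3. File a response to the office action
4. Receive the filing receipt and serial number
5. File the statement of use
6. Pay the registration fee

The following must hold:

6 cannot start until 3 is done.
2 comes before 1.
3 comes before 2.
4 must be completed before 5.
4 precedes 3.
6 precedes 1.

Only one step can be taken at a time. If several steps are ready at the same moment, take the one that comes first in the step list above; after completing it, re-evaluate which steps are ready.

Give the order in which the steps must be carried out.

4 has no prerequisites → 4 first.
3 and 5 are both available; 3 is listed earlier → 3.
2 and 6 now also ready, so the ready set is {2, 5, 6}; 2 is listed earlier → 2.
Now 5 and 6 have their prerequisites met. 5 is listed earlier, so 5 next.
Next only 6 has its prerequisites met → 6.
Next only 1 has its prerequisites met → 1.

4, 3, 2, 5, 6, 1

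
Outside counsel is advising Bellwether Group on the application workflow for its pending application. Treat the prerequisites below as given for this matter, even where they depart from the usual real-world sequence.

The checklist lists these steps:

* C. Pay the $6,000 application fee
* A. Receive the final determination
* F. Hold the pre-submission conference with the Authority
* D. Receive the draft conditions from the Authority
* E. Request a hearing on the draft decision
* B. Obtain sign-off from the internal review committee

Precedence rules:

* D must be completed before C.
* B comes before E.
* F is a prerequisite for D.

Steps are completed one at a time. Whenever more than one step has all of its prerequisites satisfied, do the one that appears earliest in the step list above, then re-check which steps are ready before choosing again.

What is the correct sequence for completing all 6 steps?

A, F, D, C, B, E

Nothing is required for A, F and B. A is listed earlier → A first.
Now F and B have their prerequisites met. F is listed earlier, so F next.
D now also ready, so the ready set is {D, B}; D is listed earlier → D.
C now also ready, so the ready set is {C, B}; C is listed earlier → C.
That leaves B as the only ready step → B.
E is the only step now ready → E.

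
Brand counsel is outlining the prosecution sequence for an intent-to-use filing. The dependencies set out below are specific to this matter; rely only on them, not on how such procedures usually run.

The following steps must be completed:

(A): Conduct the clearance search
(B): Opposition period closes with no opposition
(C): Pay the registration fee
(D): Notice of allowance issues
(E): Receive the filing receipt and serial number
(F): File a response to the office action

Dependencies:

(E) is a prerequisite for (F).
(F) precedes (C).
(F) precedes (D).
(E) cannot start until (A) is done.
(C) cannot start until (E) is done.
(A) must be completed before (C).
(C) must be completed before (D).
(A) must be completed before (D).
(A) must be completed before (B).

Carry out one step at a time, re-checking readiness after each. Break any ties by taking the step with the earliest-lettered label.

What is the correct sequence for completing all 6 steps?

(A) (B) (E) (F) (C) (D)

(A) has no prerequisites → (A) first.
(B) and (E) are both available; (B) has the earlier label → (B).
That leaves (E) as the only ready step → (E).
(F) needed (E), now all done → (F).
(C) needed (A), (E) and (F), now all done → (C).
(D) needed (A), (C) and (F), now all done → (D).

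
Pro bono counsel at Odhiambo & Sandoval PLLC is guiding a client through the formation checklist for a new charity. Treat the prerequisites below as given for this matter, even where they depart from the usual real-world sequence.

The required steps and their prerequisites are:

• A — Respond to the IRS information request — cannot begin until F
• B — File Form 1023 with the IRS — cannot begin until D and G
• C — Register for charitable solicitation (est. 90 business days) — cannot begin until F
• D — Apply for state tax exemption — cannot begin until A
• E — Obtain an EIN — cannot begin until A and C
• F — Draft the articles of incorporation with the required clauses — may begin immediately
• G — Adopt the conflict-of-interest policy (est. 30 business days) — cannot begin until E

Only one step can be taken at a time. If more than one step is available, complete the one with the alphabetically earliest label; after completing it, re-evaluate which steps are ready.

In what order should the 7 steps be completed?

F → A → C → D → E → G → B

F has no prerequisites → F first.
Ready: A and C. A has the earlier label → A.
Now C and D have their prerequisites met. C has the earlier label, so C next.
E now also ready, so the ready set is {D, E}; D has the earlier label → D.
E needed A and C, now all done → E.
Next only G has its prerequisites met → G.
That leaves B as the only ready step → B.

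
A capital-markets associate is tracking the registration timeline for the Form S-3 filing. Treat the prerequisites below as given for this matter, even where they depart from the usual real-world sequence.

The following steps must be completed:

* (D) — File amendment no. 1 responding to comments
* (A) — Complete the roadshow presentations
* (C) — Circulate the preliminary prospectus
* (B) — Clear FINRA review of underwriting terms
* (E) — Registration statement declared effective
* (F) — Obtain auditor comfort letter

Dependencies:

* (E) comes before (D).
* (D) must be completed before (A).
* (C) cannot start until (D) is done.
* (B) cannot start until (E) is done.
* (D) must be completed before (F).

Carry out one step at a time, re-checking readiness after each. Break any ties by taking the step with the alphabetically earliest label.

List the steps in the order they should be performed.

(E) has no prerequisites → (E) first.
Ready: (B) and (D). (B) has the earlier label → (B).
That leaves (D) as the only ready step → (D).
Ready: (A), (C) and (F). (A) has the earlier label → (A).
Ready: (C) and (F). (C) has the earlier label → (C).
Next only (F) has its prerequisites met → (F).

(E), (B), (D), (A), (C), (F)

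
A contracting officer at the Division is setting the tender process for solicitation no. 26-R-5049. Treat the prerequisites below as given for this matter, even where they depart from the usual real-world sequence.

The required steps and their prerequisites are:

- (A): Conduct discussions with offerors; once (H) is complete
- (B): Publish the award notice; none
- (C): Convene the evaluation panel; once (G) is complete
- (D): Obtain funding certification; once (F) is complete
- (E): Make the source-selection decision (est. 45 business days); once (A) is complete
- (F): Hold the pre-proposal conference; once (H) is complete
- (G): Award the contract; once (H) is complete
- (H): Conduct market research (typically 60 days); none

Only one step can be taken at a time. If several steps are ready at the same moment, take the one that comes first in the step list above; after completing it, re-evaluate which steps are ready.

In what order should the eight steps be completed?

Nothing is required for (B) and (H). (B) is listed earlier → (B) first.
That leaves (H) as the only ready step → (H).
Now (A), (F) and (G) have their prerequisites met. (A) is listed earlier, so (A) next.
(E), (F) and (G) are all available; (E) is listed earlier → (E).
(F) and (G) are both available; (F) is listed earlier → (F).
Ready: (D) and (G). (D) is listed earlier → (D).
Next only (G) has its prerequisites met → (G).
(C) is the only step now ready → (C).

(B) → (H) → (A) → (E) → (F) → (D) → (G) → (C)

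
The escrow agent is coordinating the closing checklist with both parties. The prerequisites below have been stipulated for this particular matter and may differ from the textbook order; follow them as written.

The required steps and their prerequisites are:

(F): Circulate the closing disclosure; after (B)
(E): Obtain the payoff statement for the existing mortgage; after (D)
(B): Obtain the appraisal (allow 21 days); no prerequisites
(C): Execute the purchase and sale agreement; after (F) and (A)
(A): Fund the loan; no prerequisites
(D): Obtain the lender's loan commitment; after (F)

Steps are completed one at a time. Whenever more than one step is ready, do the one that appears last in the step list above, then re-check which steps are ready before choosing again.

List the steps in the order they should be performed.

Nothing is required for (A) and (B). (A) is listed later → (A) first.
That leaves (B) as the only ready step → (B).
(F) needed (B), now all done → (F).
(D) and (C) are both available; (D) is listed later → (D).
(E) now also ready, so the ready set is {(C), (E)}; (C) is listed later → (C).
(E) is the only step now ready → (E).

(A), (B), (F), (D), (C), (E)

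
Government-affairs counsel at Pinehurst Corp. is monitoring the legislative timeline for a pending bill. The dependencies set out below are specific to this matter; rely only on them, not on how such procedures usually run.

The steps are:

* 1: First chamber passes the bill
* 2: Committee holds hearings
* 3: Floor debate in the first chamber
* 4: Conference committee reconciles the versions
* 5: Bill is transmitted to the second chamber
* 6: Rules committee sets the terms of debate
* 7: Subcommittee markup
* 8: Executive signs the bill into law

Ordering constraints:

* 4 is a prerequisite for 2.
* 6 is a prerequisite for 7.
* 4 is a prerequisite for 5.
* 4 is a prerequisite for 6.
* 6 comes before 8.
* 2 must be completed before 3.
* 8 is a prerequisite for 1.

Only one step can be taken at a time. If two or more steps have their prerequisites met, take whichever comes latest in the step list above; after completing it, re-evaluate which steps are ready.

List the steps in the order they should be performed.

4 6 8 7 5 2 3 1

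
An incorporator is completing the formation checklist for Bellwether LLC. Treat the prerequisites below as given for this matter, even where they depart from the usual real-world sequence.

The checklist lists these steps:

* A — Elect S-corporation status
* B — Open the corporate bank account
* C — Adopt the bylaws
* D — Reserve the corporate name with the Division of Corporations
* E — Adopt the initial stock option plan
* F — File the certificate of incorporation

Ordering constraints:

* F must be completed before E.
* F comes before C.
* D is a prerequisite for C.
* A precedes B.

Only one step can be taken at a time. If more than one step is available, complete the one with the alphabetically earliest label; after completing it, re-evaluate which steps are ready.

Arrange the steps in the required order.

A, B, D, F, C, E

A, D and F have no prerequisites; A has the earlier label, so A is first.
B now also ready, so the ready set is {B, D, F}; B has the earlier label → B.
Now D and F have their prerequisites met. D has the earlier label, so D next.
Next only F has its prerequisites met → F.
C and E are both available; C has the earlier label → C.
Next only E has its prerequisites met → E.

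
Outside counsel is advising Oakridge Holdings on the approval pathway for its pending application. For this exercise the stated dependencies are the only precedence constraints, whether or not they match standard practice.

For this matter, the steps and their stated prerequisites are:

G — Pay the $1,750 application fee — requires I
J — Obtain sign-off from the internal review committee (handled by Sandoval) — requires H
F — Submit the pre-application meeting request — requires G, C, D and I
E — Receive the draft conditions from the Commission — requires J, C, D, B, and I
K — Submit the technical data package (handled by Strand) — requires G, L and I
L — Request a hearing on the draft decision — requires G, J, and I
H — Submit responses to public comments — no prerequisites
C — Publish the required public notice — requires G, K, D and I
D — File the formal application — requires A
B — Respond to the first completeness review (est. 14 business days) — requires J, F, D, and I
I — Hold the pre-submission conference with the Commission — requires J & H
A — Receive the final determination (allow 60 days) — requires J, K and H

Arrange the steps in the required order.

H has no prerequisites → H first.
Next only J has its prerequisites met → J.
I is the only step now ready → I.
G needed I, now all done → G.
That leaves L as the only ready step → L.
K is the only step now ready → K.
Next only A has its prerequisites met → A.
D is the only step now ready → D.
C needed G, K, D and I, now all done → C.
F needed G, C, D and I, now all done → F.
Next only B has its prerequisites met → B.
E needed J, C, D, B and I, now all done → E.

H → J → I → G → L → K → A → D → C → F → B → E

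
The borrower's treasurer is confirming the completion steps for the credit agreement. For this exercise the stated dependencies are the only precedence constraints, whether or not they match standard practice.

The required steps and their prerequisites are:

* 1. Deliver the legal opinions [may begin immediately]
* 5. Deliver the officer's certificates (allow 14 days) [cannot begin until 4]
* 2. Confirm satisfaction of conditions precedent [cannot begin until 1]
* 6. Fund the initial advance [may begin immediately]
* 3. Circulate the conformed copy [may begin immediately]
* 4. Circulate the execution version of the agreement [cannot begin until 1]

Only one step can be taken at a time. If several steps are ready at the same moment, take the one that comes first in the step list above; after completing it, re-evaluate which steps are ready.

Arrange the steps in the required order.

1, 2, 6, 3, 4, 5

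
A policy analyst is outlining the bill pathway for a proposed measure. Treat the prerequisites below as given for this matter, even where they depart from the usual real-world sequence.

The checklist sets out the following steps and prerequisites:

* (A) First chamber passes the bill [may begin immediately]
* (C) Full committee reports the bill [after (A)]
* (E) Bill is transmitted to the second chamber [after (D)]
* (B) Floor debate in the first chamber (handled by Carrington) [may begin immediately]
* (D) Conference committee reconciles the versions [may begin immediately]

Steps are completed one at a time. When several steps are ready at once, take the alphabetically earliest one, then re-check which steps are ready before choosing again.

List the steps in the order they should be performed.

(A), (B), (C), (D), (E)

Nothing is required for (A), (B) and (D). (A) has the earlier label → (A) first.
(B), (C) and (D) are all available; (B) has the earlier label → (B).
Ready: (C) and (D). (C) has the earlier label → (C).
Next only (D) has its prerequisites met → (D).
That leaves (E) as the only ready step → (E).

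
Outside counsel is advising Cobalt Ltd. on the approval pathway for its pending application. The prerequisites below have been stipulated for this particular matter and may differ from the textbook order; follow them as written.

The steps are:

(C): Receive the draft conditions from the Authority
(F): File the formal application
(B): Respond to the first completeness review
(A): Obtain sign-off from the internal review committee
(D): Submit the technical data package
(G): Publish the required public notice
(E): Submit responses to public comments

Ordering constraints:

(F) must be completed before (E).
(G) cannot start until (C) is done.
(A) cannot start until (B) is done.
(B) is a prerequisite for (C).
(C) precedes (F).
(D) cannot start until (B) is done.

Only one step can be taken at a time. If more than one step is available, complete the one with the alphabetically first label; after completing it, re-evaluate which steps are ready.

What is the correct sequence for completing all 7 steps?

(B) → (A) → (C) → (D) → (F) → (E) → (G)

(B) is the only step with nothing outstanding, so it goes first.
Now (A), (C) and (D) have their prerequisites met. (A) has the earlier label, so (A) next.
(C) and (D) are both available; (C) has the earlier label → (C).
Now (D), (F) and (G) have their prerequisites met. (D) has the earlier label, so (D) next.
Now (F) and (G) have their prerequisites met. (F) has the earlier label, so (F) next.
Ready: (E) and (G). (E) has the earlier label → (E).
That leaves (G) as the only ready step → (G).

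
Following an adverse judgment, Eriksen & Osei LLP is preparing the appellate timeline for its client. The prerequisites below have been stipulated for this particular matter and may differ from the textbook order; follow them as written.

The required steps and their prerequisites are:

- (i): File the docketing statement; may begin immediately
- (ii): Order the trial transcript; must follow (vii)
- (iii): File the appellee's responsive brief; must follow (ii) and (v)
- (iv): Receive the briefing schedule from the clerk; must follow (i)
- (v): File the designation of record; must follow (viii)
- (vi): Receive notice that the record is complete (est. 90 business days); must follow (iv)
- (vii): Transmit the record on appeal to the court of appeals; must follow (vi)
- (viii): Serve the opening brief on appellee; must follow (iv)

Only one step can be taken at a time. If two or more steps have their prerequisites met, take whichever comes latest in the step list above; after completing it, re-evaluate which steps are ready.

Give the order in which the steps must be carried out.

(i), (iv), (viii), (vi), (vii), (v), (ii), (iii)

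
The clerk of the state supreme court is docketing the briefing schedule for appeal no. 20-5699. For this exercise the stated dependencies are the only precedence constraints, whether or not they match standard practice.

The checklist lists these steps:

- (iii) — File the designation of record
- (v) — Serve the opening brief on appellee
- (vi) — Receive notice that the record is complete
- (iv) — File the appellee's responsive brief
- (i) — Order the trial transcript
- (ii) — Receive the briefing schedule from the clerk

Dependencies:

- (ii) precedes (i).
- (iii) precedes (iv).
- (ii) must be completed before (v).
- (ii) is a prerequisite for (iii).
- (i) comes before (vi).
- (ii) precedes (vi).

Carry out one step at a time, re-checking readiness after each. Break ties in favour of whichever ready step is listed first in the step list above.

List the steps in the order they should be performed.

(ii) → (iii) → (v) → (iv) → (i) → (vi)

(ii) has no prerequisites → (ii) first.
Ready: (iii), (v) and (i). (iii) is listed earlier → (iii).
(v), (iv) and (i) are all available; (v) is listed earlier → (v).
Ready: (iv) and (i). (iv) is listed earlier → (iv).
(i) is the only step now ready → (i).
(vi) is the only step now ready → (vi).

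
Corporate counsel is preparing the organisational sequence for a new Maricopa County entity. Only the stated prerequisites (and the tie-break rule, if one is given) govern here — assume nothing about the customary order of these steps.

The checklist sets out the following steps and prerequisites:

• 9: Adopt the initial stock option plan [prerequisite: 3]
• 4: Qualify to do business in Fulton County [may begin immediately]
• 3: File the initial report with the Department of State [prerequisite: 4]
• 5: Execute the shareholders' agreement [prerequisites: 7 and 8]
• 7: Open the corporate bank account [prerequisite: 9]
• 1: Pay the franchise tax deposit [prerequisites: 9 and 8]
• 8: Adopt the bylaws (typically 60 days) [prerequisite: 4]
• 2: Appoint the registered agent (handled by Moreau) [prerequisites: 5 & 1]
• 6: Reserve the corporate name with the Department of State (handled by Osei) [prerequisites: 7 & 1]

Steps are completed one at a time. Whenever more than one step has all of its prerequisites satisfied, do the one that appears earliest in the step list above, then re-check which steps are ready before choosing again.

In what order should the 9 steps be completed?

4 has no prerequisites → 4 first.
Ready: 3 and 8. 3 is listed earlier → 3.
9 now also ready, so the ready set is {9, 8}; 9 is listed earlier → 9.
7 now also ready, so the ready set is {7, 8}; 7 is listed earlier → 7.
8 needed 4, now all done → 8.
5 and 1 are both available; 5 is listed earlier → 5.
1 is the only step now ready → 1.
2 and 6 are both available; 2 is listed earlier → 2.
6 needed 7 and 1, now all done → 6.

4 → 3 → 9 → 7 → 8 → 5 → 1 → 2 → 6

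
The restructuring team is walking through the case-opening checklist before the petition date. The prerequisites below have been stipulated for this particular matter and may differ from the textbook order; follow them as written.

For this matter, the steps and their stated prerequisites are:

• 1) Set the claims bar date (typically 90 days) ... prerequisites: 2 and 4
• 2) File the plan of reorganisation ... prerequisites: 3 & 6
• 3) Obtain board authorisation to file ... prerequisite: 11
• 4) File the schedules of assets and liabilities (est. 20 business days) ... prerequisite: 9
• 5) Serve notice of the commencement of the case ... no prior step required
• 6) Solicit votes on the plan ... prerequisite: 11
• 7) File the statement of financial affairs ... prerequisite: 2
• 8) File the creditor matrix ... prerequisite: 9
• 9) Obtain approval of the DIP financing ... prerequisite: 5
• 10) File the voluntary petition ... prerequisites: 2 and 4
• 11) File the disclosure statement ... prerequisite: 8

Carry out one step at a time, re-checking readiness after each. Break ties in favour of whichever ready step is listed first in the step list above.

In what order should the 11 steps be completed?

5, 9, 4, 8, 11, 3, 6, 2, 1, 7, 10

5 has no prerequisites → 5 first.
That leaves 9 as the only ready step → 9.
4 and 8 are both available; 4 is listed earlier → 4.
8 is the only step now ready → 8.
Next only 11 has its prerequisites met → 11.
3 and 6 are both available; 3 is listed earlier → 3.
6 is the only step now ready → 6.
Next only 2 has its prerequisites met → 2.
Now 1, 7 and 10 have their prerequisites met. 1 is listed earlier, so 1 next.
7 and 10 are both available; 7 is listed earlier → 7.
Next only 10 has its prerequisites met → 10.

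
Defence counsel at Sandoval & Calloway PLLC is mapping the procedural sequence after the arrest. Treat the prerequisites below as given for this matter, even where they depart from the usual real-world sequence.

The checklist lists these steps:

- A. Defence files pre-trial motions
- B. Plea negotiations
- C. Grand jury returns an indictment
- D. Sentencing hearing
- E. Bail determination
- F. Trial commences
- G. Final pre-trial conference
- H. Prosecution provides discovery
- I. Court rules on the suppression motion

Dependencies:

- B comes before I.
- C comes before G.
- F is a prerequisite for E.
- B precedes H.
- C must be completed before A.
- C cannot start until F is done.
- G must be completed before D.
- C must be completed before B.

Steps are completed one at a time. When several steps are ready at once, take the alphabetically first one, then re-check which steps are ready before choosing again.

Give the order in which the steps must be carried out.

F, C, A, B, E, G, D, H, I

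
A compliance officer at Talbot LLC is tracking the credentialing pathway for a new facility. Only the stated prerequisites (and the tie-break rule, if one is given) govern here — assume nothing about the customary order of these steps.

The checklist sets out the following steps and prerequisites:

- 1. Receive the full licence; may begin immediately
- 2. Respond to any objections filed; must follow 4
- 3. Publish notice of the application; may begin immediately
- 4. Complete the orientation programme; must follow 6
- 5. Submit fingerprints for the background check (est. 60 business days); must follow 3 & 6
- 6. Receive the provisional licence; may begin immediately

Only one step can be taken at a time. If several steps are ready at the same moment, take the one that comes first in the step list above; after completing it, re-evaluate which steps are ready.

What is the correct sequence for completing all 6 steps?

1, 3 and 6 have no prerequisites; 1 is listed earlier, so 1 is first.
3 and 6 are both available; 3 is listed earlier → 3.
That leaves 6 as the only ready step → 6.
Now 4 and 5 have their prerequisites met. 4 is listed earlier, so 4 next.
2 and 5 are both available; 2 is listed earlier → 2.
5 is the only step now ready → 5.

1 → 3 → 6 → 4 → 2 → 5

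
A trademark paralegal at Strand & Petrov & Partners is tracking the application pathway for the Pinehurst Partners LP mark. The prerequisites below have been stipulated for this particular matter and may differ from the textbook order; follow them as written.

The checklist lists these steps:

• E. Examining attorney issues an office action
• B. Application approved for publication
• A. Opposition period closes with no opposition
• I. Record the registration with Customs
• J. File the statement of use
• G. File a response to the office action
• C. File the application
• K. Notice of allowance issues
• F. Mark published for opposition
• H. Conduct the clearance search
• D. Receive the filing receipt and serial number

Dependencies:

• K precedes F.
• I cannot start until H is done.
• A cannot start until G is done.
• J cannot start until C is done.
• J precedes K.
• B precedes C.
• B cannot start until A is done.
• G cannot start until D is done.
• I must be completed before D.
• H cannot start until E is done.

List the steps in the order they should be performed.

E H I D G A B C J K F

Only E has no prerequisites, so it is first.
H needed E, now all done → H.
I needed H, now all done → I.
Next only D has its prerequisites met → D.
G needed D, now all done → G.
A needed G, now all done → A.
B is the only step now ready → B.
That leaves C as the only ready step → C.
Next only J has its prerequisites met → J.
That leaves K as the only ready step → K.
That leaves F as the only ready step → F.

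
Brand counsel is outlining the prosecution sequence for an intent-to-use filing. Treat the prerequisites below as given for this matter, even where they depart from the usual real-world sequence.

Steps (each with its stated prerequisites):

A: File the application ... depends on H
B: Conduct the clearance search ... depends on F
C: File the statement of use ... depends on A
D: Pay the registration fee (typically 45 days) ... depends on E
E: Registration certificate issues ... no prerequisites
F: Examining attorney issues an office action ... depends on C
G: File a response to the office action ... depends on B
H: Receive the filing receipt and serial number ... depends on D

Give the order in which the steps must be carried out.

Only E has no prerequisites, so it is first.
That leaves D as the only ready step → D.
H needed D, now all done → H.
That leaves A as the only ready step → A.
Next only C has its prerequisites met → C.
F needed C, now all done → F.
B needed F, now all done → B.
G needed B, now all done → G.

E → D → H → A → C → F → B → G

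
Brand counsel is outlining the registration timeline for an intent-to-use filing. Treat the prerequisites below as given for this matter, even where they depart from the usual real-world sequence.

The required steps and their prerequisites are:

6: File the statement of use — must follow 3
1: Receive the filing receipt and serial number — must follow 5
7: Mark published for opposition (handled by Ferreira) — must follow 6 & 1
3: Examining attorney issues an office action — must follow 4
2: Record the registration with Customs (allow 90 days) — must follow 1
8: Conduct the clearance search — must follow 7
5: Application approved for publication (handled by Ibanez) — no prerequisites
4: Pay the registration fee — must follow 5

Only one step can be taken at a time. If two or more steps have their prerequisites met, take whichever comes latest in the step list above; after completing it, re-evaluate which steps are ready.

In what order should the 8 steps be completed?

5, 4, 3, 1, 2, 6, 7, 8

Only 5 has no prerequisites, so it is first.
Ready: 4 and 1. 4 is listed later → 4.
3 now also ready, so the ready set is {3, 1}; 3 is listed later → 3.
Now 1 and 6 have their prerequisites met. 1 is listed later, so 1 next.
Ready: 2 and 6. 2 is listed later → 2.
6 needed 3, now all done → 6.
7 needed 1 and 6, now all done → 7.
8 is the only step now ready → 8.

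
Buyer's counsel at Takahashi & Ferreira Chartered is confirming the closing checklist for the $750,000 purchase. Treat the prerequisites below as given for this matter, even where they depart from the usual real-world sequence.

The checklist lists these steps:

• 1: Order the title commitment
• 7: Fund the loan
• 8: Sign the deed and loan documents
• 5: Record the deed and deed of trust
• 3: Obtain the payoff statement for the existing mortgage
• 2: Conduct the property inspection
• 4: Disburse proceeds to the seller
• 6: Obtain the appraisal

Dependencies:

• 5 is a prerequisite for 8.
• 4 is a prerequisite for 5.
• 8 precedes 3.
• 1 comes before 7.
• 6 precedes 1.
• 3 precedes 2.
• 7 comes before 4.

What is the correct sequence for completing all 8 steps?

6, 1, 7, 4, 5, 8, 3, 2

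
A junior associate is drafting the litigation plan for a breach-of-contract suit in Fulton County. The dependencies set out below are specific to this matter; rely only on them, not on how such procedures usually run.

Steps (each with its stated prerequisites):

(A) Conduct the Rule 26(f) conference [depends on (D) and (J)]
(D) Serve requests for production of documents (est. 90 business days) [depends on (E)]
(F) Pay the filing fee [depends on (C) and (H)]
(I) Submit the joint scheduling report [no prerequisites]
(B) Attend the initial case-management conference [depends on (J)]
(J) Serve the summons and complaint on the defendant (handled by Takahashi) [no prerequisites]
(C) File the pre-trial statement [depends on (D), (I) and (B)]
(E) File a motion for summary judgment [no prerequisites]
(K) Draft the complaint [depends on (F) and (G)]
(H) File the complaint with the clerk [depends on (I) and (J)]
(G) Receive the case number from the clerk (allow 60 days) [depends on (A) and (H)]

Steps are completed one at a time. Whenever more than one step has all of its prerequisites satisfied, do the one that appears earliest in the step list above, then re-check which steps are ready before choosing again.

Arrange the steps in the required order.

(I) (J) (B) (E) (D) (A) (C) (H) (F) (G) (K)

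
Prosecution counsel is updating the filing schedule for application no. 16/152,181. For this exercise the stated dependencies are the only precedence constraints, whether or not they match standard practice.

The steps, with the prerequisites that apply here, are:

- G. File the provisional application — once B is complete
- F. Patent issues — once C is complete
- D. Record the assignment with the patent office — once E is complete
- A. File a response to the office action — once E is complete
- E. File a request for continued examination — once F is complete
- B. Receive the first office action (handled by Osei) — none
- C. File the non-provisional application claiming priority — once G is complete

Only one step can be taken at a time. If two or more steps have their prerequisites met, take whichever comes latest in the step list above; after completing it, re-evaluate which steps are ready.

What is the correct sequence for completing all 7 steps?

B is the only step with nothing outstanding, so it goes first.
G needed B, now all done → G.
C needed G, now all done → C.
That leaves F as the only ready step → F.
Next only E has its prerequisites met → E.
A and D are both available; A is listed later → A.
D needed E, now all done → D.

B → G → C → F → E → A → D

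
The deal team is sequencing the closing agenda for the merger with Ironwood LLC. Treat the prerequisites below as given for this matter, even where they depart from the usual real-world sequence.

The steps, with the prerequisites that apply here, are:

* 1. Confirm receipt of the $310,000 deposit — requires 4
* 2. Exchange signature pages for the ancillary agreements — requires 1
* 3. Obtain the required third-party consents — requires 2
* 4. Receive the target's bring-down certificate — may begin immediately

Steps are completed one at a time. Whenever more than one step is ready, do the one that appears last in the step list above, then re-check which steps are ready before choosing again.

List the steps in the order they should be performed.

4 1 2 3

4 is the only step with nothing outstanding, so it goes first.
That leaves 1 as the only ready step → 1.
2 needed 1, now all done → 2.
3 is the only step now ready → 3.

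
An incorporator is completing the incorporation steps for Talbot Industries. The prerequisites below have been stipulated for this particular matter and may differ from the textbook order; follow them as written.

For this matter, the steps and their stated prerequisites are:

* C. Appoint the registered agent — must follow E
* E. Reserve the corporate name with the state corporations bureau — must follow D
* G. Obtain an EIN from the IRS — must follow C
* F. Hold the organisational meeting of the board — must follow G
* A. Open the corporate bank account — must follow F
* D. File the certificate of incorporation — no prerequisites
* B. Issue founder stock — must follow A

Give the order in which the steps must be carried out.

D, E, C, G, F, A, B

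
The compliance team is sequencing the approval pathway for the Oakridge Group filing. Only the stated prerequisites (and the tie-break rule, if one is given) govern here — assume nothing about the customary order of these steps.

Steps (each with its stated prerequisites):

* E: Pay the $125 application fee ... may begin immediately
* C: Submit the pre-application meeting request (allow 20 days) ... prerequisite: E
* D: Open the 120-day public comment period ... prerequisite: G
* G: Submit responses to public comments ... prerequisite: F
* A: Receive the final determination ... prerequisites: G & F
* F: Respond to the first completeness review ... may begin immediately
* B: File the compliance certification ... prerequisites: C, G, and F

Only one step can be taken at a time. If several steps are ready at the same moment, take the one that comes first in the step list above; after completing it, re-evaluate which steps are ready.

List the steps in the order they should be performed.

E, C, F, G, D, A, B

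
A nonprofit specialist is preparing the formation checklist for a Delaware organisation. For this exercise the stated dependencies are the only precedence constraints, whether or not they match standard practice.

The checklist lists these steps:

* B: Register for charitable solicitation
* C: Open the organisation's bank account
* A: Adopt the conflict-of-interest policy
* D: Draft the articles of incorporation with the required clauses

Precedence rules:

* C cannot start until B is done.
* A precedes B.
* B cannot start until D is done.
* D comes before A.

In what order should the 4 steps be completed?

Only D has no prerequisites, so it is first.
Next only A has its prerequisites met → A.
B is the only step now ready → B.
That leaves C as the only ready step → C.

D, A, B, C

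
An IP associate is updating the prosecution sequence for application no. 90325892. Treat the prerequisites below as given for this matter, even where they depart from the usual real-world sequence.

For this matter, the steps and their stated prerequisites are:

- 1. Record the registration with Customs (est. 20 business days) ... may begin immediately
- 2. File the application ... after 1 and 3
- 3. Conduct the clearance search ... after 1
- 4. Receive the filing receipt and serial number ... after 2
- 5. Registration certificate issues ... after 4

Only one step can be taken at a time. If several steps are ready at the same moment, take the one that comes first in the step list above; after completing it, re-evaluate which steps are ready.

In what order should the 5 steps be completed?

1 → 3 → 2 → 4 → 5

Only 1 has no prerequisites, so it is first.
3 needed 1, now all done → 3.
2 is the only step now ready → 2.
That leaves 4 as the only ready step → 4.
5 needed 4, now all done → 5.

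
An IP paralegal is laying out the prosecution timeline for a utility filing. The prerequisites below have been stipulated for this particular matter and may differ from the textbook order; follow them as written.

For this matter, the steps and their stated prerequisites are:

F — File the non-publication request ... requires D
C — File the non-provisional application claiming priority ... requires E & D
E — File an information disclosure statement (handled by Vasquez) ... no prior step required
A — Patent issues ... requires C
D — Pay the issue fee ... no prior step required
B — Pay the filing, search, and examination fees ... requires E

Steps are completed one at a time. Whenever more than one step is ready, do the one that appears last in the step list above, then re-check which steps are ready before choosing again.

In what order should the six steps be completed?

D → E → B → C → A → F

Nothing is required for D and E. D is listed later → D first.
F now also ready, so the ready set is {E, F}; E is listed later → E.
Now B, C and F have their prerequisites met. B is listed later, so B next.
Now C and F have their prerequisites met. C is listed later, so C next.
A now also ready, so the ready set is {A, F}; A is listed later → A.
F needed D, now all done → F.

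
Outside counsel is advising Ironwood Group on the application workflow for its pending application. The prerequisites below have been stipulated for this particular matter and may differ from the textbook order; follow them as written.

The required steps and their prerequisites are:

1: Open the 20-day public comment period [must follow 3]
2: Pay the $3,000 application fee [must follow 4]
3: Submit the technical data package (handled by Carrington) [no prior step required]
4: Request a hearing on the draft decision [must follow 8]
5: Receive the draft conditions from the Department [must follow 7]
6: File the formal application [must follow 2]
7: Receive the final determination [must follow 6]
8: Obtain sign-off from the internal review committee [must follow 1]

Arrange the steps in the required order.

3 1 8 4 2 6 7 5

3 is the only step with nothing outstanding, so it goes first.
Next only 1 has its prerequisites met → 1.
8 needed 1, now all done → 8.
Next only 4 has its prerequisites met → 4.
Next only 2 has its prerequisites met → 2.
That leaves 6 as the only ready step → 6.
7 needed 6, now all done → 7.
Next only 5 has its prerequisites met → 5.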